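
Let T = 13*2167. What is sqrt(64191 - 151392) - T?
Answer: -28171 + 3*I*sqrt(9689) ≈ -28171.0 + 295.3*I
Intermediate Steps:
T = 28171
sqrt(64191 - 151392) - T = sqrt(64191 - 151392) - 1*28171 = sqrt(-87201) - 28171 = 3*I*sqrt(9689) - 28171 = -28171 + 3*I*sqrt(9689)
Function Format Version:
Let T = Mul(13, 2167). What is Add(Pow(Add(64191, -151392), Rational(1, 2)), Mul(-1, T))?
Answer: Add(-28171, Mul(3, I, Pow(9689, Rational(1, 2)))) ≈ Add(-28171., Mul(295.30, I))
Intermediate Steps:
T = 28171
Add(Pow(Add(64191, -151392), Rational(1, 2)), Mul(-1, T)) = Add(Pow(Add(64191, -151392), Rational(1, 2)), Mul(-1, 28171)) = Add(Pow(-87201, Rational(1, 2)), -28171) = Add(Mul(3, I, Pow(9689, Rational(1, 2))), -28171) = Add(-28171, Mul(3, I, Pow(9689, Rational(1, 2))))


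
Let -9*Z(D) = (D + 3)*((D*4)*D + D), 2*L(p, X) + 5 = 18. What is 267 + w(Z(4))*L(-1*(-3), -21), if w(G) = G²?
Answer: 1494371/81 ≈ 18449.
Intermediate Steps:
L(p, X) = 13/2 (L(p, X) = -5/2 + (½)*18 = -5/2 + 9 = 13/2)
Z(D) = -(3 + D)*(D + 4*D²)/9 (Z(D) = -(D + 3)*((D*4)*D + D)/9 = -(3 + D)*((4*D)*D + D)/9 = -(3 + D)*(4*D² + D)/9 = -(3 + D)*(D + 4*D²)/9)
267 + w(Z(4))*L(-1*(-3), -21) = 267 + (-⅑*4*(3 + 4*4² + 13*4))²*(13/2) = 267 + (-⅑*4*(3 + 4*16 + 52))²*(13/2) = 267 + (-⅑*4*(3 + 64 + 52))²*(13/2) = 267 + (-⅑*4*119)²*(13/2) = 267 + (-476/9)²*(13/2) = 267 + (226576/81)*(13/2) = 267 + 1472744/81 = 1494371/81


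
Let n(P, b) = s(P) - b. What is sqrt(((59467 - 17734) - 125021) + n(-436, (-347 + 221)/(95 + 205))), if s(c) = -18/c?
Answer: 7*I*sqrt(504866963)/545 ≈ 288.6*I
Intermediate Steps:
n(P, b) = -b - 18/P (n(P, b) = -18/P - b = -b - 18/P)
sqrt(((59467 - 17734) - 125021) + n(-436, (-347 + 221)/(95 + 205))) = sqrt(((59467 - 17734) - 125021) + (-(-347 + 221)/(95 + 205) - 18/(-436))) = sqrt((41733 - 125021) + (-(-126)/300 - 18*(-1/436))) = sqrt(-83288 + (-(-126)/300 + 9/218)) = sqrt(-83288 + (-1*(-21/50) + 9/218)) = sqrt(-83288 + (21/50 + 9/218)) = sqrt(-83288 + 1257/2725) = sqrt(-226958543/2725) = 7*I*sqrt(504866963)/545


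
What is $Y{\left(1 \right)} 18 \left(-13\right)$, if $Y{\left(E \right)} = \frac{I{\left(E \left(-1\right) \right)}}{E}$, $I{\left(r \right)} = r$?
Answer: $234$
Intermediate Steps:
$Y{\left(E \right)} = -1$ ($Y{\left(E \right)} = \frac{E \left(-1\right)}{E} = \frac{\left(-1\right) E}{E} = -1$)
$Y{\left(1 \right)} 18 \left(-13\right) = \left(-1\right) 18 \left(-13\right) = \left(-18\right) \left(-13\right) = 234$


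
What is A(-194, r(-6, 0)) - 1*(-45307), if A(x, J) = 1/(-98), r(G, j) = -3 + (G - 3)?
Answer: 4440085/98 ≈ 45307.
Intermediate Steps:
r(G, j) = -6 + G (r(G, j) = -3 + (-3 + G) = -6 + G)
A(x, J) = -1/98
A(-194, r(-6, 0)) - 1*(-45307) = -1/98 - 1*(-45307) = -1/98 + 45307 = 4440085/98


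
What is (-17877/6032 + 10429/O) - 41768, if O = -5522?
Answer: -695699786597/16654352 ≈ -41773.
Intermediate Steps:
(-17877/6032 + 10429/O) - 41768 = (-17877/6032 + 10429/(-5522)) - 41768 = (-17877*1/6032 + 10429*(-1/5522)) - 41768 = (-17877/6032 - 10429/5522) - 41768 = -80812261/16654352 - 41768 = -695699786597/16654352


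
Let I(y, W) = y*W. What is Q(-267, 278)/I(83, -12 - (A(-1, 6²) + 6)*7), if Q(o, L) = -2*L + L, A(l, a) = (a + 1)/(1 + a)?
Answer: 278/5063 ≈ 0.054908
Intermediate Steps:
A(l, a) = 1 (A(l, a) = (1 + a)/(1 + a) = 1)
Q(o, L) = -L
I(y, W) = W*y
Q(-267, 278)/I(83, -12 - (A(-1, 6²) + 6)*7) = (-1*278)/(((-12 - (1 + 6)*7)*83)) = -278*1/(83*(-12 - 7*7)) = -278*1/(83*(-12 - 1*49)) = -278*1/(83*(-12 - 49)) = -278/((-61*83)) = -278/(-5063) = -278*(-1/5063) = 278/5063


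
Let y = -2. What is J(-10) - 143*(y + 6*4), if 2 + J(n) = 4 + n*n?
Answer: -3044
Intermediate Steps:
J(n) = 2 + n**2 (J(n) = -2 + (4 + n*n) = -2 + (4 + n**2) = 2 + n**2)
J(-10) - 143*(y + 6*4) = (2 + (-10)**2) - 143*(-2 + 6*4) = (2 + 100) - 143*(-2 + 24) = 102 - 143*22 = 102 - 3146 = -3044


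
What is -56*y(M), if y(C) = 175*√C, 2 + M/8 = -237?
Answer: -19600*I*√478 ≈ -4.2852e+5*I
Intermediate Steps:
M = -1912 (M = -16 + 8*(-237) = -16 - 1896 = -1912)
-56*y(M) = -9800*√(-1912) = -9800*2*I*√478 = -19600*I*√478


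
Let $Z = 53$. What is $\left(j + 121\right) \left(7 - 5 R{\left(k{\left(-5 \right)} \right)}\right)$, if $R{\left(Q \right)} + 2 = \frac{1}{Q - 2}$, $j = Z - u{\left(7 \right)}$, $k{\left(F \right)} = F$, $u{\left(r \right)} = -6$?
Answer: $\frac{22320}{7} \approx 3188.6$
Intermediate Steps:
$j = 59$ ($j = 53 - -6 = 53 + 6 = 59$)
$R{\left(Q \right)} = -2 + \frac{1}{-2 + Q}$ ($R{\left(Q \right)} = -2 + \frac{1}{Q - 2} = -2 + \frac{1}{-2 + Q}$)
$\left(j + 121\right) \left(7 - 5 R{\left(k{\left(-5 \right)} \right)}\right) = \left(59 + 121\right) \left(7 - 5 \frac{5 - -10}{-2 - 5}\right) = 180 \left(7 - 5 \frac{5 + 10}{-7}\right) = 180 \left(7 - 5 \left(\left(- \frac{1}{7}\right) 15\right)\right) = 180 \left(7 - - \frac{75}{7}\right) = 180 \left(7 + \frac{75}{7}\right) = 180 \cdot \frac{124}{7} = \frac{22320}{7}$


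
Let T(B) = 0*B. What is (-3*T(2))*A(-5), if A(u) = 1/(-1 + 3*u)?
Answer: 0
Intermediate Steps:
T(B) = 0
(-3*T(2))*A(-5) = (-3*0)/(-1 + 3*(-5)) = 0/(-1 - 15) = 0/(-16) = 0*(-1/16) = 0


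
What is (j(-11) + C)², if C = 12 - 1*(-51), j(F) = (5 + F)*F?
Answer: 16641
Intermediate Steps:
j(F) = F*(5 + F)
C = 63 (C = 12 + 51 = 63)
(j(-11) + C)² = (-11*(5 - 11) + 63)² = (-11*(-6) + 63)² = (66 + 63)² = 129² = 16641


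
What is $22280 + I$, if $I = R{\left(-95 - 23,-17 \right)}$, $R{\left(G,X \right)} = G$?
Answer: $22162$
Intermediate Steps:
$I = -118$ ($I = -95 - 23 = -118$)
$22280 + I = 22280 - 118 = 22162$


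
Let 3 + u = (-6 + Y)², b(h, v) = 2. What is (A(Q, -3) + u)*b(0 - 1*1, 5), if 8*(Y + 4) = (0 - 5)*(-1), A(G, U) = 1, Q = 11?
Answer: 5497/32 ≈ 171.78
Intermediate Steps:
Y = -27/8 (Y = -4 + ((0 - 5)*(-1))/8 = -4 + (-5*(-1))/8 = -4 + (⅛)*5 = -4 + 5/8 = -27/8 ≈ -3.3750)
u = 5433/64 (u = -3 + (-6 - 27/8)² = -3 + (-75/8)² = -3 + 5625/64 = 5433/64 ≈ 84.891)
(A(Q, -3) + u)*b(0 - 1*1, 5) = (1 + 5433/64)*2 = (5497/64)*2 = 5497/32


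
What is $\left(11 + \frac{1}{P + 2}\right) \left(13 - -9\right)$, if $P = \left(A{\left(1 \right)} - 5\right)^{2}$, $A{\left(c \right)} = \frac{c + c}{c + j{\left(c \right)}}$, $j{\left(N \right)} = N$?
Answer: $\frac{2189}{9} \approx 243.22$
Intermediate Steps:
$A{\left(c \right)} = 1$ ($A{\left(c \right)} = \frac{c + c}{c + c} = \frac{2 c}{2 c} = 2 c \frac{1}{2 c} = 1$)
$P = 16$ ($P = \left(1 - 5\right)^{2} = \left(-4\right)^{2} = 16$)
$\left(11 + \frac{1}{P + 2}\right) \left(13 - -9\right) = \left(11 + \frac{1}{16 + 2}\right) \left(13 - -9\right) = \left(11 + \frac{1}{18}\right) \left(13 + 9\right) = \left(11 + \frac{1}{18}\right) 22 = \frac{199}{18} \cdot 22 = \frac{2189}{9}$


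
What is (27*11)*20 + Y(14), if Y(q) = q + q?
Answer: 5968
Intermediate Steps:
Y(q) = 2*q
(27*11)*20 + Y(14) = (27*11)*20 + 2*14 = 297*20 + 28 = 5940 + 28 = 5968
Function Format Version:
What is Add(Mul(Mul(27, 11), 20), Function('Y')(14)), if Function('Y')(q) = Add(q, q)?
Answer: 5968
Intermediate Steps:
Function('Y')(q) = Mul(2, q)
Add(Mul(Mul(27, 11), 20), Function('Y')(14)) = Add(Mul(Mul(27, 11), 20), Mul(2, 14)) = Add(Mul(297, 20), 28) = Add(5940, 28) = 5968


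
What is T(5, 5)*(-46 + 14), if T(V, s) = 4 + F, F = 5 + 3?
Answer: -384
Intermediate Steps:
F = 8
T(V, s) = 12 (T(V, s) = 4 + 8 = 12)
T(5, 5)*(-46 + 14) = 12*(-46 + 14) = 12*(-32) = -384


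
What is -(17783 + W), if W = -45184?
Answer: 27401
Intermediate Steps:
-(17783 + W) = -(17783 - 45184) = -1*(-27401) = 27401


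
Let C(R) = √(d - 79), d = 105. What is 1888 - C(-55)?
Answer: 1888 - √26 ≈ 1882.9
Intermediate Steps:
C(R) = √26 (C(R) = √(105 - 79) = √26)
1888 - C(-55) = 1888 - √26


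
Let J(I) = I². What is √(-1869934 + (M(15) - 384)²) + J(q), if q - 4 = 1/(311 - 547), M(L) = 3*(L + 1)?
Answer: 889249/55696 + I*√1757038 ≈ 15.966 + 1325.5*I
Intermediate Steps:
M(L) = 3 + 3*L (M(L) = 3*(1 + L) = 3 + 3*L)
q = 943/236 (q = 4 + 1/(311 - 547) = 4 + 1/(-236) = 4 - 1/236 = 943/236 ≈ 3.9958)
√(-1869934 + (M(15) - 384)²) + J(q) = √(-1869934 + ((3 + 3*15) - 384)²) + (943/236)² = √(-1869934 + ((3 + 45) - 384)²) + 889249/55696 = √(-1869934 + (48 - 384)²) + 889249/55696 = √(-1869934 + (-336)²) + 889249/55696 = √(-1869934 + 112896) + 889249/55696 = √(-1757038) + 889249/55696 = I*√1757038 + 889249/55696 = 889249/55696 + I*√1757038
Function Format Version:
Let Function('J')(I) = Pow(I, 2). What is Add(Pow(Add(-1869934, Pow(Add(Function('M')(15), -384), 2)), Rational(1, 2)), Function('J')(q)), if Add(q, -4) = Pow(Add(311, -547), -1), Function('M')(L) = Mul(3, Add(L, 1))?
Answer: Add(Rational(889249, 55696), Mul(I, Pow(1757038, Rational(1, 2)))) ≈ Add(15.966, Mul(1325.5, I))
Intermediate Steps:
Function('M')(L) = Add(3, Mul(3, L)) (Function('M')(L) = Mul(3, Add(1, L)) = Add(3, Mul(3, L)))
q = Rational(943, 236) (q = Add(4, Pow(Add(311, -547), -1)) = Add(4, Pow(-236, -1)) = Add(4, Rational(-1, 236)) = Rational(943, 236) ≈ 3.9958)
Add(Pow(Add(-1869934, Pow(Add(Function('M')(15), -384), 2)), Rational(1, 2)), Function('J')(q)) = Add(Pow(Add(-1869934, Pow(Add(Add(3, Mul(3, 15)), -384), 2)), Rational(1, 2)), Pow(Rational(943, 236), 2)) = Add(Pow(Add(-1869934, Pow(Add(Add(3, 45), -384), 2)), Rational(1, 2)), Rational(889249, 55696)) = Add(Pow(Add(-1869934, Pow(Add(48, -384), 2)), Rational(1, 2)), Rational(889249, 55696)) = Add(Pow(Add(-1869934, Pow(-336, 2)), Rational(1, 2)), Rational(889249, 55696)) = Add(Pow(Add(-1869934, 112896), Rational(1, 2)), Rational(889249, 55696)) = Add(Pow(-1757038, Rational(1, 2)), Rational(889249, 55696)) = Add(Mul(I, Pow(1757038, Rational(1, 2))), Rational(889249, 55696)) = Add(Rational(889249, 55696), Mul(I, Pow(1757038, Rational(1, 2))))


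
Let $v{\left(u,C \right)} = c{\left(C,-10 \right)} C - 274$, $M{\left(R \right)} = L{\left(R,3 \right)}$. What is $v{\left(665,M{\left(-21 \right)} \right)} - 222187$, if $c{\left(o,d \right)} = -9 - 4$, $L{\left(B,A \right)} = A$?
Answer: $-222500$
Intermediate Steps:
$M{\left(R \right)} = 3$
$c{\left(o,d \right)} = -13$ ($c{\left(o,d \right)} = -9 - 4 = -13$)
$v{\left(u,C \right)} = -274 - 13 C$ ($v{\left(u,C \right)} = - 13 C - 274 = -274 - 13 C$)
$v{\left(665,M{\left(-21 \right)} \right)} - 222187 = \left(-274 - 39\right) - 222187 = -313 - 222187 = -222500$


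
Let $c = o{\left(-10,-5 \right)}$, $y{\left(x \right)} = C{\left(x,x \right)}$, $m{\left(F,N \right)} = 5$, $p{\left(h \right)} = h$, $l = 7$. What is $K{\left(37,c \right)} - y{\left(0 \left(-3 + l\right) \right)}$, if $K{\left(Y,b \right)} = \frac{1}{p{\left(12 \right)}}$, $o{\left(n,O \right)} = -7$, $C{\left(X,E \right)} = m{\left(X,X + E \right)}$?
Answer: $- \frac{59}{12} \approx -4.9167$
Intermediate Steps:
$C{\left(X,E \right)} = 5$
$y{\left(x \right)} = 5$
$c = -7$
$K{\left(Y,b \right)} = \frac{1}{12}$
$K{\left(37,c \right)} - y{\left(0 \left(-3 + l\right) \right)} = \frac{1}{12} - 5 = - \frac{59}{12}$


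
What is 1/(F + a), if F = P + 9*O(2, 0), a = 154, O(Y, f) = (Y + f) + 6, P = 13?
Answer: 1/239 ≈ 0.0041841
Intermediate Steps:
O(Y, f) = 6 + Y + f
F = 85 (F = 13 + 9*(6 + 2 + 0) = 13 + 9*8 = 13 + 72 = 85)
1/(F + a) = 1/(85 + 154) = 1/239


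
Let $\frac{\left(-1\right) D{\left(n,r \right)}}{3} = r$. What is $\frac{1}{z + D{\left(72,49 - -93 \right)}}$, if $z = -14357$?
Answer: $- \frac{1}{14783} \approx -6.7645 \cdot 10^{-5}$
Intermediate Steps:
$D{\left(n,r \right)} = - 3 r$
$\frac{1}{z + D{\left(72,49 - -93 \right)}} = \frac{1}{-14357 - 3 \left(49 - -93\right)} = \frac{1}{-14357 - 3 \left(49 + 93\right)} = \frac{1}{-14357 - 426} = \frac{1}{-14783} = - \frac{1}{14783}$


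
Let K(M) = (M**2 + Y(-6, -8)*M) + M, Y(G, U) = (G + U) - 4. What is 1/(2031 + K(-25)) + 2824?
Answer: 8700745/3081 ≈ 2824.0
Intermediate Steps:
Y(G, U) = -4 + G + U
K(M) = M**2 - 17*M (K(M) = (M**2 + (-4 - 6 - 8)*M) + M = (M**2 - 18*M) + M = M**2 - 17*M)
1/(2031 + K(-25)) + 2824 = 1/(2031 - 25*(-17 - 25)) + 2824 = 1/(2031 - 25*(-42)) + 2824 = 1/(2031 + 1050) + 2824 = 1/3081 + 2824 = 8700745/3081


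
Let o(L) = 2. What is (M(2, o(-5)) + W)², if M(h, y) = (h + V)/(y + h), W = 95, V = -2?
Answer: 9025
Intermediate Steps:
M(h, y) = (-2 + h)/(h + y) (M(h, y) = (h - 2)/(y + h) = (-2 + h)/(h + y))
(M(2, o(-5)) + W)² = ((-2 + 2)/(2 + 2) + 95)² = (0/4 + 95)² = ((¼)*0 + 95)² = (0 + 95)² = 95² = 9025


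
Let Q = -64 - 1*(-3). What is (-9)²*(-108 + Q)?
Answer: -13689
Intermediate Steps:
Q = -61 (Q = -64 + 3 = -61)
(-9)²*(-108 + Q) = (-9)²*(-108 - 61) = 81*(-169) = -13689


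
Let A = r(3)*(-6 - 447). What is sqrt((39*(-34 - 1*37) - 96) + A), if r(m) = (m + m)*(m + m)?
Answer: I*sqrt(19173) ≈ 138.47*I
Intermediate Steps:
r(m) = 4*m**2 (r(m) = (2*m)*(2*m) = 4*m**2)
A = -16308 (A = (4*3**2)*(-6 - 447) = (4*9)*(-453) = 36*(-453) = -16308)
sqrt((39*(-34 - 1*37) - 96) + A) = sqrt((39*(-34 - 1*37) - 96) - 16308) = sqrt((39*(-34 - 37) - 96) - 16308) = sqrt((39*(-71) - 96) - 16308) = sqrt((-2769 - 96) - 16308) = sqrt(-2865 - 16308) = sqrt(-19173) = I*sqrt(19173)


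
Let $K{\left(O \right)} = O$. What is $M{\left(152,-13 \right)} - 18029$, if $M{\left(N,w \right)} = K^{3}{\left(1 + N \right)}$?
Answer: $3563548$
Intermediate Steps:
$M{\left(N,w \right)} = \left(1 + N\right)^{3}$
$M{\left(152,-13 \right)} - 18029 = \left(1 + 152\right)^{3} - 18029 = 153^{3} - 18029 = 3581577 - 18029 = 3563548$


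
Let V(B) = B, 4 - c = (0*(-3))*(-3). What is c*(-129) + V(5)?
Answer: -511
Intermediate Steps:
c = 4 (c = 4 - 0*(-3)*(-3) = 4 - 0*(-3) = 4 - 1*0 = 4 + 0 = 4)
c*(-129) + V(5) = 4*(-129) + 5 = -516 + 5 = -511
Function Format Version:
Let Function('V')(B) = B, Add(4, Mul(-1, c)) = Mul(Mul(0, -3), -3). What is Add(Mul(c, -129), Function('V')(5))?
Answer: -511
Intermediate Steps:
c = 4 (c = Add(4, Mul(-1, Mul(Mul(0, -3), -3))) = Add(4, Mul(-1, Mul(0, -3))) = Add(4, Mul(-1, 0)) = Add(4, 0) = 4)
Add(Mul(c, -129), Function('V')(5)) = Add(Mul(4, -129), 5) = Add(-516, 5) = -511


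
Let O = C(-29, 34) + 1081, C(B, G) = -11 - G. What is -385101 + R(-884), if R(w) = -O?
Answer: -386137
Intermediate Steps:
O = 1036 (O = (-11 - 1*34) + 1081 = (-11 - 34) + 1081 = -45 + 1081 = 1036)
R(w) = -1036 (R(w) = -1*1036 = -1036)
-385101 + R(-884) = -385101 - 1036 = -386137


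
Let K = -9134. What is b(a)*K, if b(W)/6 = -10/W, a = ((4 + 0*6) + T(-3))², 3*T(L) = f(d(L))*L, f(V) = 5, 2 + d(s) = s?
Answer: 548040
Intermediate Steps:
d(s) = -2 + s
T(L) = 5*L/3 (T(L) = (5*L)/3 = 5*L/3)
a = 1 (a = ((4 + 0*6) + (5/3)*(-3))² = ((4 + 0) - 5)² = (4 - 5)² = (-1)² = 1)
b(W) = -60/W (b(W) = 6*(-10/W) = -60/W)
b(a)*K = -60/1*(-9134) = -60*1*(-9134) = -60*(-9134) = 548040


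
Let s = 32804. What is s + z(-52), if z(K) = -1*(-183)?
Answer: 32987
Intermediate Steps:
z(K) = 183
s + z(-52) = 32804 + 183 = 32987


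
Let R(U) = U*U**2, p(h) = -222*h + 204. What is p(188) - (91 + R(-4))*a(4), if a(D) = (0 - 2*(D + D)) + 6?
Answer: -41262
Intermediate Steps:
p(h) = 204 - 222*h
a(D) = 6 - 4*D (a(D) = (0 - 4*D) + 6 = -4*D + 6 = 6 - 4*D)
R(U) = U**3
p(188) - (91 + R(-4))*a(4) = (204 - 222*188) - (91 + (-4)**3)*(6 - 4*4) = (204 - 41736) - (91 - 64)*(6 - 16) = -41532 - 27*(-10) = -41532 - 1*(-270) = -41532 + 270 = -41262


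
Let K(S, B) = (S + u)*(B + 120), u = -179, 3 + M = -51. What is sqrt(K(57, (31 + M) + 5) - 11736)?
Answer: 2*I*sqrt(6045) ≈ 155.5*I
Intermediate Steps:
M = -54 (M = -3 - 51 = -54)
K(S, B) = (-179 + S)*(120 + B) (K(S, B) = (S - 179)*(B + 120) = (-179 + S)*(120 + B))
sqrt(K(57, (31 + M) + 5) - 11736) = sqrt((-21480 - 179*((31 - 54) + 5) + 120*57 + ((31 - 54) + 5)*57) - 11736) = sqrt((-21480 - 179*(-23 + 5) + 6840 + (-23 + 5)*57) - 11736) = sqrt((-21480 - 179*(-18) + 6840 - 18*57) - 11736) = sqrt((-21480 + 3222 + 6840 - 1026) - 11736) = sqrt(-12444 - 11736) = sqrt(-24180) = 2*I*sqrt(6045)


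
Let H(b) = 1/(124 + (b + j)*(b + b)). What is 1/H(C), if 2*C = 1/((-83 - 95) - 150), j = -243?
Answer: 26840241/215168 ≈ 124.74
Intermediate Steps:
C = -1/656 (C = 1/(2*((-83 - 95) - 150)) = 1/(2*(-178 - 150)) = (½)/(-328) = (½)*(-1/328) = -1/656 ≈ -0.0015244)
H(b) = 1/(124 + 2*b*(-243 + b)) (H(b) = 1/(124 + (b - 243)*(b + b)) = 1/(124 + (-243 + b)*(2*b)) = 1/(124 + 2*b*(-243 + b)))
1/H(C) = 1/(1/(2*(62 + (-1/656)² - 243*(-1/656)))) = 1/(1/(2*(62 + 1/430336 + 243/656))) = 1/(1/(2*(26840241/430336))) = 1/((½)*(430336/26840241)) = 1/(215168/26840241) = 26840241/215168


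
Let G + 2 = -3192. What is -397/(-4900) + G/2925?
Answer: -23183/22932 ≈ -1.0109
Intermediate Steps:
G = -3194 (G = -2 - 3192 = -3194)
-397/(-4900) + G/2925 = -397/(-4900) - 3194/2925 = -397*(-1/4900) - 3194*1/2925 = 397/4900 - 3194/2925 = -23183/22932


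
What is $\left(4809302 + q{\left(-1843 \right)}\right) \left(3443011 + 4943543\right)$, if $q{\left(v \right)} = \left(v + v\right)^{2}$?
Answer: $154278191955492$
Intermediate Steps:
$q{\left(v \right)} = 4 v^{2}$ ($q{\left(v \right)} = \left(2 v\right)^{2} = 4 v^{2}$)
$\left(4809302 + q{\left(-1843 \right)}\right) \left(3443011 + 4943543\right) = \left(4809302 + 4 \left(-1843\right)^{2}\right) \left(3443011 + 4943543\right) = \left(4809302 + 4 \cdot 3396649\right) 8386554 = \left(4809302 + 13586596\right) 8386554 = 18395898 \cdot 8386554 = 154278191955492$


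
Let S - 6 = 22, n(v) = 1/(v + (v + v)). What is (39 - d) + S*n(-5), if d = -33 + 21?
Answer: 737/15 ≈ 49.133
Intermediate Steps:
d = -12
n(v) = 1/(3*v) (n(v) = 1/(v + 2*v) = 1/(3*v))
S = 28 (S = 6 + 22 = 28)
(39 - d) + S*n(-5) = (39 - 1*(-12)) + 28*((⅓)/(-5)) = (39 + 12) + 28*((⅓)*(-⅕)) = 51 + 28*(-1/15) = 51 - 28/15 = 737/15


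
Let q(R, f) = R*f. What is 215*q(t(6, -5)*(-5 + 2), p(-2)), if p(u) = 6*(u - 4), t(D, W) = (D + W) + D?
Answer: 162540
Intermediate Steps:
t(D, W) = W + 2*D
p(u) = -24 + 6*u (p(u) = 6*(-4 + u) = -24 + 6*u)
215*q(t(6, -5)*(-5 + 2), p(-2)) = 215*(((-5 + 2*6)*(-5 + 2))*(-24 + 6*(-2))) = 215*(((-5 + 12)*(-3))*(-24 - 12)) = 215*((7*(-3))*(-36)) = 215*(-21*(-36)) = 215*756 = 162540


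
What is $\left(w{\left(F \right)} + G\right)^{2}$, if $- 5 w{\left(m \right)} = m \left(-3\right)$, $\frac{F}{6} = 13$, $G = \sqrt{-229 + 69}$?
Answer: $\frac{50756}{25} + \frac{1872 i \sqrt{10}}{5} \approx 2030.2 + 1184.0 i$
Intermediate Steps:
$G = 4 i \sqrt{10}$ ($G = \sqrt{-160} = 4 i \sqrt{10} \approx 12.649 i$)
$F = 78$ ($F = 6 \cdot 13 = 78$)
$w{\left(m \right)} = \frac{3 m}{5}$ ($w{\left(m \right)} = - \frac{m \left(-3\right)}{5} = - \frac{\left(-3\right) m}{5} = \frac{3 m}{5}$)
$\left(w{\left(F \right)} + G\right)^{2} = \left(\frac{3}{5} \cdot 78 + 4 i \sqrt{10}\right)^{2} = \left(\frac{234}{5} + 4 i \sqrt{10}\right)^{2}$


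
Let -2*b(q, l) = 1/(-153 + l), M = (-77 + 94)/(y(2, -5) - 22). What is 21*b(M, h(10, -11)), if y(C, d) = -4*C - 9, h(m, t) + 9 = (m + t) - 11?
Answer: 7/116 ≈ 0.060345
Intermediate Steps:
h(m, t) = -20 + m + t (h(m, t) = -9 + ((m + t) - 11) = -9 + (-11 + m + t) = -20 + m + t)
y(C, d) = -9 - 4*C
M = -17/39 (M = (-77 + 94)/((-9 - 4*2) - 22) = 17/((-9 - 8) - 22) = 17/(-17 - 22) = 17/(-39) = 17*(-1/39) = -17/39 ≈ -0.43590)
b(q, l) = -1/(2*(-153 + l))
21*b(M, h(10, -11)) = 21*(-1/(-306 + 2*(-20 + 10 - 11))) = 21*(-1/(-306 + 2*(-21))) = 21*(-1/(-306 - 42)) = 21*(-1/(-348)) = 21*(-1*(-1/348)) = 21*(1/348) = 7/116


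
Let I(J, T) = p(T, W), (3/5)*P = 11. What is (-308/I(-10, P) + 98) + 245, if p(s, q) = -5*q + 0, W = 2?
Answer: 1869/5 ≈ 373.80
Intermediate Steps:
p(s, q) = -5*q
P = 55/3 (P = (5/3)*11 = 55/3 ≈ 18.333)
I(J, T) = -10 (I(J, T) = -5*2 = -10)
(-308/I(-10, P) + 98) + 245 = (-308/(-10) + 98) + 245 = (-308*(-⅒) + 98) + 245 = (154/5 + 98) + 245 = 644/5 + 245 = 1869/5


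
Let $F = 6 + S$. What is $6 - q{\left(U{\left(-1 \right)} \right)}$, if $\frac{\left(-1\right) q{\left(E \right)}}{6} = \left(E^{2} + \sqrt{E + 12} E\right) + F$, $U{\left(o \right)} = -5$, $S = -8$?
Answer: $144 - 30 \sqrt{7} \approx 64.627$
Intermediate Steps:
$F = -2$ ($F = 6 - 8 = -2$)
$q{\left(E \right)} = 12 - 6 E^{2} - 6 E \sqrt{12 + E}$ ($q{\left(E \right)} = - 6 \left(\left(E^{2} + \sqrt{E + 12} E\right) - 2\right) = - 6 \left(\left(E^{2} + \sqrt{12 + E} E\right) - 2\right) = - 6 \left(\left(E^{2} + E \sqrt{12 + E}\right) - 2\right) = - 6 \left(-2 + E^{2} + E \sqrt{12 + E}\right) = 12 - 6 E^{2} - 6 E \sqrt{12 + E}$)
$6 - q{\left(U{\left(-1 \right)} \right)} = 6 - \left(12 - 6 \left(-5\right)^{2} - - 30 \sqrt{12 - 5}\right) = 6 - \left(12 - 150 - - 30 \sqrt{7}\right) = 6 - \left(12 - 150 + 30 \sqrt{7}\right) = 6 - \left(-138 + 30 \sqrt{7}\right) = 6 + \left(138 - 30 \sqrt{7}\right) = 144 - 30 \sqrt{7}$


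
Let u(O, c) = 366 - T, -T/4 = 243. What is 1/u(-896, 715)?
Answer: 1/1338 ≈ 0.00074738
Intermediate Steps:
T = -972 (T = -4*243 = -972)
u(O, c) = 1338 (u(O, c) = 366 - 1*(-972) = 366 + 972 = 1338)
1/u(-896, 715) = 1/1338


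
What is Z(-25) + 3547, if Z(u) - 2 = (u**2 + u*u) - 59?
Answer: 4740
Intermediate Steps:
Z(u) = -57 + 2*u**2 (Z(u) = 2 + ((u**2 + u*u) - 59) = 2 + ((u**2 + u**2) - 59) = 2 + (2*u**2 - 59) = 2 + (-59 + 2*u**2) = -57 + 2*u**2)
Z(-25) + 3547 = (-57 + 2*(-25)**2) + 3547 = (-57 + 2*625) + 3547 = (-57 + 1250) + 3547 = 1193 + 3547 = 4740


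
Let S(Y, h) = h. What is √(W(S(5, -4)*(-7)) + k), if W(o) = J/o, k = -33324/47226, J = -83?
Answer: I*√44562729085/110194 ≈ 1.9157*I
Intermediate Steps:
k = -5554/7871 (k = -33324*1/47226 = -5554/7871 ≈ -0.70563)
W(o) = -83/o
√(W(S(5, -4)*(-7)) + k) = √(-83/((-4*(-7))) - 5554/7871) = √(-83/28 - 5554/7871) = √(-808805/220388) = I*√44562729085/110194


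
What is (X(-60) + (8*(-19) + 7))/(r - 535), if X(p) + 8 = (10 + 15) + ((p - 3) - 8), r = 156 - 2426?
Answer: 199/2805 ≈ 0.070945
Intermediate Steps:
r = -2270
X(p) = 6 + p (X(p) = -8 + ((10 + 15) + ((p - 3) - 8)) = -8 + (25 + ((-3 + p) - 8)) = -8 + (25 + (-11 + p)) = -8 + (14 + p) = 6 + p)
(X(-60) + (8*(-19) + 7))/(r - 535) = ((6 - 60) + (8*(-19) + 7))/(-2270 - 535) = (-54 + (-152 + 7))/(-2805) = (-54 - 145)*(-1/2805) = -199*(-1/2805) = 199/2805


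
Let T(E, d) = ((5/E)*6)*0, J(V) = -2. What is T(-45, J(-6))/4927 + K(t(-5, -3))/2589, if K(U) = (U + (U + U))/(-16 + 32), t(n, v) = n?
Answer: -5/13808 ≈ -0.00036211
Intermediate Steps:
T(E, d) = 0 (T(E, d) = (30/E)*0 = 0)
K(U) = 3*U/16 (K(U) = (U + 2*U)/16 = (3*U)*(1/16) = 3*U/16)
T(-45, J(-6))/4927 + K(t(-5, -3))/2589 = 0/4927 + ((3/16)*(-5))/2589 = 0*(1/4927) - 15/16*1/2589 = 0 - 5/13808 = -5/13808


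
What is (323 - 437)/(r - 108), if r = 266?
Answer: -57/79 ≈ -0.72152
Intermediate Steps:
(323 - 437)/(r - 108) = (323 - 437)/(266 - 108) = -114/158 = -114*1/158 = -57/79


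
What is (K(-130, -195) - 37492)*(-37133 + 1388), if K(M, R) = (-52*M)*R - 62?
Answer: 48461426730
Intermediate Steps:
K(M, R) = -62 - 52*M*R (K(M, R) = -52*M*R - 62 = -62 - 52*M*R)
(K(-130, -195) - 37492)*(-37133 + 1388) = ((-62 - 52*(-130)*(-195)) - 37492)*(-37133 + 1388) = ((-62 - 1318200) - 37492)*(-35745) = (-1318262 - 37492)*(-35745) = -1355754*(-35745) = 48461426730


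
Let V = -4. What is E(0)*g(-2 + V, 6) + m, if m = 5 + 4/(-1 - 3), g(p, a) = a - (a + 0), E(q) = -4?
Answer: 4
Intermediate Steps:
g(p, a) = 0 (g(p, a) = a - a = 0)
m = 4 (m = 5 + 4/(-4) = 5 + 4*(-¼) = 5 - 1 = 4)
E(0)*g(-2 + V, 6) + m = -4*0 + 4 = 0 + 4 = 4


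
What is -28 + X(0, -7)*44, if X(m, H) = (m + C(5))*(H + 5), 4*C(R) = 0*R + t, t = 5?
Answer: -138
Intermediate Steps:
C(R) = 5/4 (C(R) = (0*R + 5)/4 = (0 + 5)/4 = (¼)*5 = 5/4)
X(m, H) = (5 + H)*(5/4 + m) (X(m, H) = (m + 5/4)*(H + 5) = (5/4 + m)*(5 + H) = (5 + H)*(5/4 + m))
-28 + X(0, -7)*44 = -28 + (25/4 + 5*0 + (5/4)*(-7) - 7*0)*44 = -28 + (25/4 + 0 - 35/4 + 0)*44 = -28 - 5/2*44 = -28 - 110 = -138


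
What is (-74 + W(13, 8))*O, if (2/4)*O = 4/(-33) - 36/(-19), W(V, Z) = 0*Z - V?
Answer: -64496/209 ≈ -308.59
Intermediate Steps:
W(V, Z) = -V (W(V, Z) = 0 - V = -V)
O = 2224/627 (O = 2*(4/(-33) - 36/(-19)) = 2*(4*(-1/33) - 36*(-1/19)) = 2*(-4/33 + 36/19) = 2*(1112/627) = 2224/627 ≈ 3.5471)
(-74 + W(13, 8))*O = (-74 - 1*13)*(2224/627) = (-74 - 13)*(2224/627) = -87*2224/627 = -64496/209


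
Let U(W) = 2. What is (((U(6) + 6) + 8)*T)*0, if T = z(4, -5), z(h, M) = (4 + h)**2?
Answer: 0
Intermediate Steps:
T = 64 (T = (4 + 4)**2 = 8**2 = 64)
(((U(6) + 6) + 8)*T)*0 = (((2 + 6) + 8)*64)*0 = ((8 + 8)*64)*0 = (16*64)*0 = 1024*0 = 0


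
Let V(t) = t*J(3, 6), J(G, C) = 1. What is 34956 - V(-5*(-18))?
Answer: 34866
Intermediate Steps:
V(t) = t (V(t) = t*1 = t)
34956 - V(-5*(-18)) = 34956 - (-5)*(-18) = 34956 - 1*90 = 34956 - 90 = 34866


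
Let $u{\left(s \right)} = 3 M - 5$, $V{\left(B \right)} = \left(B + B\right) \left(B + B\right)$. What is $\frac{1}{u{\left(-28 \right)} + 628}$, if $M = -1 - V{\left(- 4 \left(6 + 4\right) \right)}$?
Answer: $- \frac{1}{18580} \approx -5.3821 \cdot 10^{-5}$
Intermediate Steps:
$V{\left(B \right)} = 4 B^{2}$ ($V{\left(B \right)} = 2 B 2 B = 4 B^{2}$)
$M = -6401$ ($M = -1 - 4 \left(- 4 \left(6 + 4\right)\right)^{2} = -1 - 4 \left(\left(-4\right) 10\right)^{2} = -1 - 4 \left(-40\right)^{2} = -1 - 4 \cdot 1600 = -1 - 6400 = -6401$)
$u{\left(s \right)} = -19208$ ($u{\left(s \right)} = 3 \left(-6401\right) - 5 = -19203 - 5 = -19208$)
$\frac{1}{u{\left(-28 \right)} + 628} = \frac{1}{-19208 + 628} = \frac{1}{-18580} = - \frac{1}{18580}$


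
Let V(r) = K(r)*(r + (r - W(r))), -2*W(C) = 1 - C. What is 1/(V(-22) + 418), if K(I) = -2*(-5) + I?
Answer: 1/808 ≈ 0.0012376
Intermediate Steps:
W(C) = -1/2 + C/2 (W(C) = -(1 - C)/2 = -1/2 + C/2)
K(I) = 10 + I
V(r) = (1/2 + 3*r/2)*(10 + r) (V(r) = (10 + r)*(r + (r - (-1/2 + r/2))) = (10 + r)*(r + (r + (1/2 - r/2))) = (10 + r)*(r + (1/2 + r/2)) = (10 + r)*(1/2 + 3*r/2) = (1/2 + 3*r/2)*(10 + r))
1/(V(-22) + 418) = 1/((1 + 3*(-22))*(10 - 22)/2 + 418) = 1/((1/2)*(1 - 66)*(-12) + 418) = 1/((1/2)*(-65)*(-12) + 418) = 1/(390 + 418) = 1/808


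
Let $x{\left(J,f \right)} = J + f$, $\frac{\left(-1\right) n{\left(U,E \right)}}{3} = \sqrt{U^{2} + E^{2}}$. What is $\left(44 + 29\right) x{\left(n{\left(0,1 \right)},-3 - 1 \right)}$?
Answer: $-511$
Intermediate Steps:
$n{\left(U,E \right)} = - 3 \sqrt{E^{2} + U^{2}}$ ($n{\left(U,E \right)} = - 3 \sqrt{U^{2} + E^{2}} = - 3 \sqrt{E^{2} + U^{2}}$)
$\left(44 + 29\right) x{\left(n{\left(0,1 \right)},-3 - 1 \right)} = \left(44 + 29\right) \left(- 3 \sqrt{1^{2} + 0^{2}} - 4\right) = 73 \left(- 3 \sqrt{1 + 0} - 4\right) = 73 \left(- 3 \sqrt{1} - 4\right) = 73 \left(\left(-3\right) 1 - 4\right) = 73 \left(-3 - 4\right) = 73 \left(-7\right) = -511$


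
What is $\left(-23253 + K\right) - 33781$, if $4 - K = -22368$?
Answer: $-34662$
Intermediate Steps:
$K = 22372$ ($K = 4 - -22368 = 4 + 22368 = 22372$)
$\left(-23253 + K\right) - 33781 = \left(-23253 + 22372\right) - 33781 = -881 - 33781 = -34662$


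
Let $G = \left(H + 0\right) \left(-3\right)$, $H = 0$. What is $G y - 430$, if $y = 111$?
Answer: $-430$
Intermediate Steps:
$G = 0$ ($G = \left(0 + 0\right) \left(-3\right) = 0 \left(-3\right) = 0$)
$G y - 430 = 0 \cdot 111 - 430 = 0 - 430 = -430$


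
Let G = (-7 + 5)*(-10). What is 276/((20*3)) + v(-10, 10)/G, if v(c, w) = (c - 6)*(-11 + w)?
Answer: 27/5 ≈ 5.4000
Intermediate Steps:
v(c, w) = (-11 + w)*(-6 + c) (v(c, w) = (-6 + c)*(-11 + w) = (-11 + w)*(-6 + c))
G = 20 (G = -2*(-10) = 20)
276/((20*3)) + v(-10, 10)/G = 276/((20*3)) + (66 - 11*(-10) - 6*10 - 10*10)/20 = 276/60 + (66 + 110 - 60 - 100)*(1/20) = 276*(1/60) + 16*(1/20) = 23/5 + ⅘ = 27/5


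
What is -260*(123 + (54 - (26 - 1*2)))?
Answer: -39780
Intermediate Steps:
-260*(123 + (54 - (26 - 1*2))) = -260*(123 + (54 - (26 - 2))) = -260*(123 + (54 - 1*24)) = -260*(123 + (54 - 24)) = -260*(123 + 30) = -260*153 = -39780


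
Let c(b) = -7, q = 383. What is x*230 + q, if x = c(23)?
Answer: -1227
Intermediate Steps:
x = -7
x*230 + q = -7*230 + 383 = -1610 + 383 = -1227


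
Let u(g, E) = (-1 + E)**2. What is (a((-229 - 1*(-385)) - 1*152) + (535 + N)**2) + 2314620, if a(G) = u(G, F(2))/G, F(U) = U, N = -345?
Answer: 9402881/4 ≈ 2.3507e+6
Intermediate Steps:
a(G) = 1/G (a(G) = (-1 + 2)**2/G = 1**2/G = 1/G)
(a((-229 - 1*(-385)) - 1*152) + (535 + N)**2) + 2314620 = (1/((-229 - 1*(-385)) - 1*152) + (535 - 345)**2) + 2314620 = (1/((-229 + 385) - 152) + 190**2) + 2314620 = (1/(156 - 152) + 36100) + 2314620 = (1/4 + 36100) + 2314620 = 144401/4 + 2314620 = 9402881/4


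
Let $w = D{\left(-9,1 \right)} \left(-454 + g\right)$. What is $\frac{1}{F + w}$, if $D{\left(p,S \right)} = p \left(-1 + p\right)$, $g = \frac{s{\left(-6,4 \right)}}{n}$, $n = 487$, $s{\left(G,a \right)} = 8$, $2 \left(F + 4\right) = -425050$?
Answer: $- \frac{487}{123399723} \approx -3.9465 \cdot 10^{-6}$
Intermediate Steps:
$F = -212529$ ($F = -4 + \frac{1}{2} \left(-425050\right) = -4 - 212525 = -212529$)
$g = \frac{8}{487} \approx 0.016427$
$w = - \frac{19898100}{487}$ ($w = - 9 \left(-1 - 9\right) \left(-454 + \frac{8}{487}\right) = \left(-9\right) \left(-10\right) \left(- \frac{221090}{487}\right) = 90 \left(- \frac{221090}{487}\right) = - \frac{19898100}{487} \approx -40859.0$)
$\frac{1}{F + w} = \frac{1}{-212529 - \frac{19898100}{487}} = \frac{1}{- \frac{123399723}{487}} = - \frac{487}{123399723}$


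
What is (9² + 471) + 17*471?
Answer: 8559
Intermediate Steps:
(9² + 471) + 17*471 = (81 + 471) + 8007 = 552 + 8007 = 8559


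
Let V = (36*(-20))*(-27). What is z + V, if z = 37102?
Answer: 56542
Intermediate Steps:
V = 19440 (V = -720*(-27) = 19440)
z + V = 37102 + 19440 = 56542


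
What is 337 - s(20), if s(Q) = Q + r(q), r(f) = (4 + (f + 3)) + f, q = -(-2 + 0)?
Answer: 306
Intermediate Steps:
q = 2 (q = -1*(-2) = 2)
r(f) = 7 + 2*f (r(f) = (4 + (3 + f)) + f = (7 + f) + f = 7 + 2*f)
s(Q) = 11 + Q (s(Q) = Q + (7 + 2*2) = Q + (7 + 4) = Q + 11 = 11 + Q)
337 - s(20) = 337 - (11 + 20) = 337 - 1*31 = 337 - 31 = 306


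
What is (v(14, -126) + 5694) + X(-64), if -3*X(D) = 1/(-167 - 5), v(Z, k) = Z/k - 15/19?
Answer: 167445497/29412 ≈ 5693.1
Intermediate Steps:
v(Z, k) = -15/19 + Z/k (v(Z, k) = Z/k - 15*1/19 = Z/k - 15/19 = -15/19 + Z/k)
X(D) = 1/516 (X(D) = -1/(3*(-167 - 5)) = -⅓/(-172) = -⅓*(-1/172) = 1/516)
(v(14, -126) + 5694) + X(-64) = ((-15/19 + 14/(-126)) + 5694) + 1/516 = ((-15/19 + 14*(-1/126)) + 5694) + 1/516 = ((-15/19 - ⅑) + 5694) + 1/516 = (-154/171 + 5694) + 1/516 = 973520/171 + 1/516 = 167445497/29412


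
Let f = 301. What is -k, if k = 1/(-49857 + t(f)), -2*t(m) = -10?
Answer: 1/49852 ≈ 2.0059e-5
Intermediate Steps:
t(m) = 5 (t(m) = -½*(-10) = 5)
k = -1/49852 (k = 1/(-49857 + 5) = 1/(-49852) = -1/49852 ≈ -2.0059e-5)
-k = -1*(-1/49852) = 1/49852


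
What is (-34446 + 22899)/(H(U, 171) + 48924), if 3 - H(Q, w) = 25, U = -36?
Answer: -11547/48902 ≈ -0.23613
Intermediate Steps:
H(Q, w) = -22 (H(Q, w) = 3 - 1*25 = 3 - 25 = -22)
(-34446 + 22899)/(H(U, 171) + 48924) = (-34446 + 22899)/(-22 + 48924) = -11547/48902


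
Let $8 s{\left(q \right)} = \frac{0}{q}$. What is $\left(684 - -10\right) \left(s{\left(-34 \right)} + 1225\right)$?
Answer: $850150$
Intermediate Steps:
$s{\left(q \right)} = 0$ ($s{\left(q \right)} = \frac{0 \frac{1}{q}}{8} = \frac{1}{8} \cdot 0 = 0$)
$\left(684 - -10\right) \left(s{\left(-34 \right)} + 1225\right) = \left(684 - -10\right) \left(0 + 1225\right) = \left(684 + 10\right) 1225 = 694 \cdot 1225 = 850150$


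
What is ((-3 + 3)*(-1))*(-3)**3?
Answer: 0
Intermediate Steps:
((-3 + 3)*(-1))*(-3)**3 = (0*(-1))*(-27) = 0*(-27) = 0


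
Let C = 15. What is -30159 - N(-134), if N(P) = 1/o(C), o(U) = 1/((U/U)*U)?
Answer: -30174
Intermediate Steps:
o(U) = 1/U (o(U) = 1/(1*U) = 1/U)
N(P) = 15 (N(P) = 1/(1/15) = 15)
-30159 - N(-134) = -30159 - 1*15 = -30159 - 15 = -30174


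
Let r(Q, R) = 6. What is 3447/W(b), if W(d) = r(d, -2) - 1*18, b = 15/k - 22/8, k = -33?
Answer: -1149/4 ≈ -287.25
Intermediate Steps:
b = -141/44 (b = 15/(-33) - 22/8 = 15*(-1/33) - 22*⅛ = -5/11 - 11/4 = -141/44 ≈ -3.2045)
W(d) = -12 (W(d) = 6 - 1*18 = 6 - 18 = -12)
3447/W(b) = 3447/(-12) = 3447*(-1/12) = -1149/4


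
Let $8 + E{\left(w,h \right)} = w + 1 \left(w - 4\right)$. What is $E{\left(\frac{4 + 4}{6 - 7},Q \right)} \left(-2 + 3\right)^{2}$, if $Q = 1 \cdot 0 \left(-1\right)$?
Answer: $-28$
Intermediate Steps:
$Q = 0$ ($Q = 0 \left(-1\right) = 0$)
$E{\left(w,h \right)} = -12 + 2 w$ ($E{\left(w,h \right)} = -8 + \left(w + 1 \left(w - 4\right)\right) = -8 + \left(w + 1 \left(-4 + w\right)\right) = -8 + \left(w + \left(-4 + w\right)\right) = -8 + \left(-4 + 2 w\right) = -12 + 2 w$)
$E{\left(\frac{4 + 4}{6 - 7},Q \right)} \left(-2 + 3\right)^{2} = \left(-12 + 2 \frac{4 + 4}{6 - 7}\right) \left(-2 + 3\right)^{2} = \left(-12 + 2 \frac{8}{-1}\right) 1^{2} = \left(-12 + 2 \cdot 8 \left(-1\right)\right) 1 = \left(-12 + 2 \left(-8\right)\right) 1 = \left(-12 - 16\right) 1 = \left(-28\right) 1 = -28$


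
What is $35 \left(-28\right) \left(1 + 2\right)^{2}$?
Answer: $-8820$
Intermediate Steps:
$35 \left(-28\right) \left(1 + 2\right)^{2} = - 980 \cdot 3^{2} = \left(-980\right) 9 = -8820$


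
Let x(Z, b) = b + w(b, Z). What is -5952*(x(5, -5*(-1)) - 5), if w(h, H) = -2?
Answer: 11904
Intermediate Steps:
x(Z, b) = -2 + b (x(Z, b) = b - 2 = -2 + b)
-5952*(x(5, -5*(-1)) - 5) = -5952*((-2 - 5*(-1)) - 5) = -5952*((-2 + 5) - 5) = -5952*(3 - 5) = -5952*(-2) = -992*(-12) = 11904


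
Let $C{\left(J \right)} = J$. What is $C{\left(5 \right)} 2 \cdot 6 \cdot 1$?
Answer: $60$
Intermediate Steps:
$C{\left(5 \right)} 2 \cdot 6 \cdot 1 = 5 \cdot 2 \cdot 6 \cdot 1 = 5 \cdot 12 \cdot 1 = 5 \cdot 12 = 60$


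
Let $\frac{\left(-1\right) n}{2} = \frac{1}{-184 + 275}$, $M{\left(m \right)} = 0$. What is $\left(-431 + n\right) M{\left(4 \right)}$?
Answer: $0$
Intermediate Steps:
$n = - \frac{2}{91}$ ($n = - \frac{2}{-184 + 275} = - \frac{2}{91} \approx -0.021978$)
$\left(-431 + n\right) M{\left(4 \right)} = \left(-431 - \frac{2}{91}\right) 0 = \left(- \frac{39223}{91}\right) 0 = 0$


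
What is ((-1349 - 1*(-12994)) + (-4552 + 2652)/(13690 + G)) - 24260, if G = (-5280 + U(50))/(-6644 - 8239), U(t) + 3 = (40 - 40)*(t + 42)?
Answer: -856793116265/67917851 ≈ -12615.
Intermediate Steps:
U(t) = -3 (U(t) = -3 + (40 - 40)*(t + 42) = -3 + 0*(42 + t) = -3 + 0 = -3)
G = 1761/4961 (G = (-5280 - 3)/(-6644 - 8239) = -5283/(-14883) = -5283*(-1/14883) = 1761/4961 ≈ 0.35497)
((-1349 - 1*(-12994)) + (-4552 + 2652)/(13690 + G)) - 24260 = ((-1349 - 1*(-12994)) + (-4552 + 2652)/(13690 + 1761/4961)) - 24260 = ((-1349 + 12994) - 1900/67917851/4961) - 24260 = (11645 - 1900*4961/67917851) - 24260 = (11645 - 9425900/67917851) - 24260 = 790893948995/67917851 - 24260 = -856793116265/67917851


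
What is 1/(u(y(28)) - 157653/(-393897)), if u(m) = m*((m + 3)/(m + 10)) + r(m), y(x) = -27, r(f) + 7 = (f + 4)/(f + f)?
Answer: -120532482/5338562255 ≈ -0.022578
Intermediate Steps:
r(f) = -7 + (4 + f)/(2*f) (r(f) = -7 + (f + 4)/(f + f) = -7 + (4 + f)/((2*f)) = -7 + (4 + f)*(1/(2*f)) = -7 + (4 + f)/(2*f))
u(m) = -13/2 + 2/m + m*(3 + m)/(10 + m) (u(m) = m*((m + 3)/(m + 10)) + (-13/2 + 2/m) = m*((3 + m)/(10 + m)) + (-13/2 + 2/m) = m*(3 + m)/(10 + m) + (-13/2 + 2/m) = -13/2 + 2/m + m*(3 + m)/(10 + m))
1/(u(y(28)) - 157653/(-393897)) = 1/((20 + (-27)³ - 63*(-27) - 7/2*(-27)²)/((-27)*(10 - 27)) - 157653/(-393897)) = 1/(-1/27*(20 - 19683 + 1701 - 7/2*729)/(-17) - 157653*(-1/393897)) = 1/(-1/27*(-1/17)*(20 - 19683 + 1701 - 5103/2) + 52551/131299) = 1/(-1/27*(-1/17)*(-41027/2) + 52551/131299) = 1/(-41027/918 + 52551/131299) = 1/(-5338562255/120532482) = -120532482/5338562255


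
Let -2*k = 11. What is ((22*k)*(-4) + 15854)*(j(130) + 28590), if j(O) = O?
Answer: 469227360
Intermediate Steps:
k = -11/2 (k = -½*11 = -11/2 ≈ -5.5000)
((22*k)*(-4) + 15854)*(j(130) + 28590) = ((22*(-11/2))*(-4) + 15854)*(130 + 28590) = (-121*(-4) + 15854)*28720 = (484 + 15854)*28720 = 16338*28720 = 469227360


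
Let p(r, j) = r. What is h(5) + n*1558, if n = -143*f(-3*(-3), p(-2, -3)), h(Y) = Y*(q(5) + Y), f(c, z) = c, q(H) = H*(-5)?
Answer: -2005246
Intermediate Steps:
q(H) = -5*H
h(Y) = Y*(-25 + Y) (h(Y) = Y*(-5*5 + Y) = Y*(-25 + Y))
n = -1287 (n = -(-429)*(-3) = -143*9 = -1287)
h(5) + n*1558 = 5*(-25 + 5) - 1287*1558 = 5*(-20) - 2005146 = -100 - 2005146 = -2005246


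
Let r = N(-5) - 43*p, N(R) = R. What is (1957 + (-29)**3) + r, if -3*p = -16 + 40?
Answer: -22093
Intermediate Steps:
p = -8 (p = -(-16 + 40)/3 = -1/3*24 = -8)
r = 339 (r = -5 - 43*(-8) = -5 + 344 = 339)
(1957 + (-29)**3) + r = (1957 + (-29)**3) + 339 = (1957 - 24389) + 339 = -22432 + 339 = -22093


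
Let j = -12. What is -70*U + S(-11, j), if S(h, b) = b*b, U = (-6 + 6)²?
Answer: 144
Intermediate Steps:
U = 0 (U = 0² = 0)
S(h, b) = b²
-70*U + S(-11, j) = -70*0 + (-12)² = 0 + 144 = 144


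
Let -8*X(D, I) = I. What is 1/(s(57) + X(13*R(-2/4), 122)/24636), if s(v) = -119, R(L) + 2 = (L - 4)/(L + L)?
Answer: -98544/11726797 ≈ -0.0084033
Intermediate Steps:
R(L) = -2 + (-4 + L)/(2*L) (R(L) = -2 + (L - 4)/(L + L) = -2 + (-4 + L)/((2*L)) = -2 + (-4 + L)*(1/(2*L)) = -2 + (-4 + L)/(2*L))
X(D, I) = -I/8
1/(s(57) + X(13*R(-2/4), 122)/24636) = 1/(-119 - 1/8*122/24636) = 1/(-119 - 61/4*1/24636) = 1/(-119 - 61/98544) = 1/(-11726797/98544) = -98544/11726797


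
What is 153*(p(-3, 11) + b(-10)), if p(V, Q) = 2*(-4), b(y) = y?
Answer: -2754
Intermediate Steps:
p(V, Q) = -8
153*(p(-3, 11) + b(-10)) = 153*(-8 - 10) = 153*(-18) = -2754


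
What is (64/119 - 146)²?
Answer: 299636100/14161 ≈ 21159.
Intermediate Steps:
(64/119 - 146)² = (-17310/119)² = 299636100/14161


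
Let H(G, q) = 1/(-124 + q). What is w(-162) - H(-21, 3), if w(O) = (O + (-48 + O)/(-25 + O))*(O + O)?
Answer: 107219393/2057 ≈ 52124.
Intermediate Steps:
w(O) = 2*O*(O + (-48 + O)/(-25 + O)) (w(O) = (O + (-48 + O)/(-25 + O))*(2*O) = 2*O*(O + (-48 + O)/(-25 + O)))
w(-162) - H(-21, 3) = 2*(-162)*(-48 + (-162)**2 - 24*(-162))/(-25 - 162) - 1/(-124 + 3) = 2*(-162)*(-48 + 26244 + 3888)/(-187) - 1/(-121) = 2*(-162)*(-1/187)*30084 - 1*(-1/121) = 9747216/187 + 1/121 = 107219393/2057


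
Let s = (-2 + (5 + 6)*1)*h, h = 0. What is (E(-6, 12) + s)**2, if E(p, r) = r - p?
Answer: 324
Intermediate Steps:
s = 0 (s = (-2 + (5 + 6)*1)*0 = (-2 + 11*1)*0 = (-2 + 11)*0 = 9*0 = 0)
(E(-6, 12) + s)**2 = ((12 - 1*(-6)) + 0)**2 = ((12 + 6) + 0)**2 = (18 + 0)**2 = 18**2 = 324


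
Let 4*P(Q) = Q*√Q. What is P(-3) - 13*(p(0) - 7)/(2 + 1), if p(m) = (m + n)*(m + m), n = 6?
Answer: 91/3 - 3*I*√3/4 ≈ 30.333 - 1.299*I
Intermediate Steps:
p(m) = 2*m*(6 + m) (p(m) = (m + 6)*(m + m) = (6 + m)*(2*m) = 2*m*(6 + m))
P(Q) = Q^(3/2)/4 (P(Q) = (Q*√Q)/4 = Q^(3/2)/4)
P(-3) - 13*(p(0) - 7)/(2 + 1) = (-3)^(3/2)/4 - 13*(2*0*(6 + 0) - 7)/(2 + 1) = (-3*I*√3)/4 - 13*(2*0*6 - 7)/3 = -3*I*√3/4 - 13*(0 - 7)/3 = -3*I*√3/4 - (-91)/3 = -3*I*√3/4 - 13*(-7/3) = -3*I*√3/4 + 91/3 = 91/3 - 3*I*√3/4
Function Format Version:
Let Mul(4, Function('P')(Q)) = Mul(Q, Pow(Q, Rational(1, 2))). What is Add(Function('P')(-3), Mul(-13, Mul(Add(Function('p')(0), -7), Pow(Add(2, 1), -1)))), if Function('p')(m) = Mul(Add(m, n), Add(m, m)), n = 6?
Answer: Add(Rational(91, 3), Mul(Rational(-3, 4), I, Pow(3, Rational(1, 2)))) ≈ Add(30.333, Mul(-1.2990, I))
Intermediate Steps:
Function('p')(m) = Mul(2, m, Add(6, m)) (Function('p')(m) = Mul(Add(m, 6), Add(m, m)) = Mul(Add(6, m), Mul(2, m)) = Mul(2, m, Add(6, m)))
Function('P')(Q) = Mul(Rational(1, 4), Pow(Q, Rational(3, 2))) (Function('P')(Q) = Mul(Rational(1, 4), Mul(Q, Pow(Q, Rational(1, 2)))) = Mul(Rational(1, 4), Pow(Q, Rational(3, 2))))
Add(Function('P')(-3), Mul(-13, Mul(Add(Function('p')(0), -7), Pow(Add(2, 1), -1)))) = Add(Mul(Rational(1, 4), Pow(-3, Rational(3, 2))), Mul(-13, Mul(Add(Mul(2, 0, Add(6, 0)), -7), Pow(Add(2, 1), -1)))) = Add(Mul(Rational(1, 4), Mul(-3, I, Pow(3, Rational(1, 2)))), Mul(-13, Mul(Add(Mul(2, 0, 6), -7), Pow(3, -1)))) = Add(Mul(Rational(-3, 4), I, Pow(3, Rational(1, 2))), Mul(-13, Mul(Add(0, -7), Rational(1, 3)))) = Add(Mul(Rational(-3, 4), I, Pow(3, Rational(1, 2))), Mul(-13, Mul(-7, Rational(1, 3)))) = Add(Mul(Rational(-3, 4), I, Pow(3, Rational(1, 2))), Mul(-13, Rational(-7, 3))) = Add(Mul(Rational(-3, 4), I, Pow(3, Rational(1, 2))), Rational(91, 3)) = Add(Rational(91, 3), Mul(Rational(-3, 4), I, Pow(3, Rational(1, 2))))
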